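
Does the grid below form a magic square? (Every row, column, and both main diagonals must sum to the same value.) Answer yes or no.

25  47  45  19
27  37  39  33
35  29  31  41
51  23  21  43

Row 1: 25 + 47 + 45 + 19 = 136.
Row 2: 27 + 37 + 39 + 33 = 136.
Row 3: 35 + 29 + 31 + 41 = 136.
Row 4: 51 + 23 + 21 + 43 = 138.
Column 1: 25 + 27 + 35 + 51 = 138.
Column 2: 47 + 37 + 29 + 23 = 136.
Column 3: 45 + 39 + 31 + 21 = 136.
Column 4: 19 + 33 + 41 + 43 = 136.
Main diagonal: 25 + 37 + 31 + 43 = 136.
Anti-diagonal: 19 + 39 + 29 + 51 = 138.

No — row 4 sums to 138 but row 2 sums to 136.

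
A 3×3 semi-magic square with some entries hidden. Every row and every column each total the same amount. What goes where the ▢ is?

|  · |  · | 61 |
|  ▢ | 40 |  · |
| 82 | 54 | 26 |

47

Row 3 is complete and sums to 162; that is the magic constant.
Using column 2: 40 + 54 + ? → (1,2) = 162 − 94 = 68.
Column 3 must total 162; the given cells sum to 87, so (2,3) = 75.
The remaining cell in row 1 is (1,1) = 162 − 129 = 33.
Using row 2: 40 + 75 + ? → (2,1) = 162 − 115 = 47.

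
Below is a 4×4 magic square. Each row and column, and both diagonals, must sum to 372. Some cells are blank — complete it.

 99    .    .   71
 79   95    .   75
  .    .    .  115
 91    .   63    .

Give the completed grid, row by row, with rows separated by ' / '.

99 83 119 71 / 79 95 123 75 / 103 87 67 115 / 91 107 63 111

Row 2 must total 372; the given cells sum to 249, so (2,3) = 123.
Column 1 must total 372; the given cells sum to 269, so (3,1) = 103.
Column 4 must total 372; the given cells sum to 261, so (4,4) = 111.
Main diagonal must total 372; the given cells sum to 305, so (3,3) = 67.
Anti-diagonal: 71 + 123 + 91 + ? = 372, so (3,2) = 87.
Row 4: 91 + 63 + 111 + ? = 372, so (4,2) = 107.
The remaining cell in column 2 is (1,2) = 372 − 289 = 83.
From column 3, 372 − (123 + 67 + 63) gives (1,3) = 119.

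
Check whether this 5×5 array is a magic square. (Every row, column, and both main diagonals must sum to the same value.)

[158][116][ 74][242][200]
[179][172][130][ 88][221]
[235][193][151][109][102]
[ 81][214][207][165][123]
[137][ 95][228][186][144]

Yes

Row 1: 158 + 116 + 74 + 242 + 200 = 790.
Row 2: 179 + 172 + 130 + 88 + 221 = 790.
Row 3: 235 + 193 + 151 + 109 + 102 = 790.
Row 4: 81 + 214 + 207 + 165 + 123 = 790.
Row 5: 137 + 95 + 228 + 186 + 144 = 790.
Column 1: 158 + 179 + 235 + 81 + 137 = 790.
Column 2: 116 + 172 + 193 + 214 + 95 = 790.
Column 3: 74 + 130 + 151 + 207 + 228 = 790.
Column 4: 242 + 88 + 109 + 165 + 186 = 790.
Column 5: 200 + 221 + 102 + 123 + 144 = 790.
Main diagonal: 158 + 172 + 151 + 165 + 144 = 790.
Anti-diagonal: 200 + 88 + 151 + 214 + 137 = 790.
All lines sum to 790.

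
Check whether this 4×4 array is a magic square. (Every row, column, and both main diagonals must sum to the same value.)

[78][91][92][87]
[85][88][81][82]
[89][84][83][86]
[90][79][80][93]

No — row 1 sums to 348 but row 3 sums to 342.

Row 1: 78 + 91 + 92 + 87 = 348.
Row 2: 85 + 88 + 81 + 82 = 336.
Row 3: 89 + 84 + 83 + 86 = 342.
Row 4: 90 + 79 + 80 + 93 = 342.
Column 1: 78 + 85 + 89 + 90 = 342.
Column 2: 91 + 88 + 84 + 79 = 342.
Column 3: 92 + 81 + 83 + 80 = 336.
Column 4: 87 + 82 + 86 + 93 = 348.
Main diagonal: 78 + 88 + 83 + 93 = 342.
Anti-diagonal: 87 + 81 + 84 + 90 = 342.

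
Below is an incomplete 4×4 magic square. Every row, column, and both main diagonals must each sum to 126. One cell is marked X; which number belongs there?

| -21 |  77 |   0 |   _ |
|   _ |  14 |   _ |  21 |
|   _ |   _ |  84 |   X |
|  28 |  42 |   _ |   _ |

-14

From row 1, 126 − (-21 + 77 + 0) gives (1,4) = 70.
Using column 2: 77 + 14 + 42 + ? → (3,2) = 126 − 133 = -7.
Main diagonal: -21 + 14 + 84 + ? = 126, so (4,4) = 49.
Anti-diagonal must total 126; the given cells sum to 91, so (2,3) = 35.
Row 2: 14 + 35 + 21 + ? = 126, so (2,1) = 56.
Row 4 must total 126; the given cells sum to 119, so (4,3) = 7.
From column 1, 126 − (-21 + 56 + 28) gives (3,1) = 63.
Column 4 needs 126; the known cells sum to 140, so (3,4) = -14.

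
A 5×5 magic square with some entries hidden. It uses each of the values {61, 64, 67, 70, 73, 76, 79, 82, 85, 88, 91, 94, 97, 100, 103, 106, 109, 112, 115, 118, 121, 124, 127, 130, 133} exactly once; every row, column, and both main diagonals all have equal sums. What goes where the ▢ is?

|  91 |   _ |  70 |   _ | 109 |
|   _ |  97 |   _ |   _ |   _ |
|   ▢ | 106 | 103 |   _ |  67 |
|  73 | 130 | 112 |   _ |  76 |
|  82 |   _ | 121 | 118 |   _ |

124

The 25 entries sum to 2425, so each line sums to 2425/5 = 485.
The remaining cell in row 4 is (4,4) = 485 − 391 = 94.
Column 3 must total 485; the given cells sum to 406, so (2,3) = 79.
Main diagonal must total 485; the given cells sum to 385, so (5,5) = 100.
Anti-diagonal needs 485; the known cells sum to 424, so (2,4) = 61.
From row 5, 485 − (82 + 121 + 118 + 100) gives (5,2) = 64.
Using column 2: 97 + 106 + 130 + 64 + ? → (1,2) = 485 − 397 = 88.
Column 5 needs 485; the known cells sum to 352, so (2,5) = 133.
Using row 1: 91 + 88 + 70 + 109 + ? → (1,4) = 485 − 358 = 127.
Using row 2: 97 + 79 + 61 + 133 + ? → (2,1) = 485 − 370 = 115.
Column 1: 91 + 115 + 73 + 82 + ? = 485, so (3,1) = 124.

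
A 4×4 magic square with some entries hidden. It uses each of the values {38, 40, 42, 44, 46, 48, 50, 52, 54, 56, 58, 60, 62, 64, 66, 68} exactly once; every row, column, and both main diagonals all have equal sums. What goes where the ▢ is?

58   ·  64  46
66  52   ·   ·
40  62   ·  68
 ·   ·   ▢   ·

The 16 entries sum to 848, so each line sums to 848/4 = 212.
Row 1 needs 212; the known cells sum to 168, so (1,2) = 44.
Row 3 must total 212; the given cells sum to 170, so (3,3) = 42.
The remaining cell in column 1 is (4,1) = 212 − 164 = 48.
Column 2 needs 212; the known cells sum to 158, so (4,2) = 54.
Main diagonal must total 212; the given cells sum to 152, so (4,4) = 60.
Anti-diagonal: 46 + 62 + 48 + ? = 212, so (2,3) = 56.
Using row 2: 66 + 52 + 56 + ? → (2,4) = 212 − 174 = 38.
From row 4, 212 − (48 + 54 + 60) gives (4,3) = 50.

50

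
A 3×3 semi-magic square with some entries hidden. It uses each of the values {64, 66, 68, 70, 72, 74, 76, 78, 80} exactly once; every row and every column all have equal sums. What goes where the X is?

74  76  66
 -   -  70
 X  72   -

64

The 9 entries sum to 648, so each line sums to 648/3 = 216.
Column 2: 76 + 72 + ? = 216, so (2,2) = 68.
Column 3 must total 216; the given cells sum to 136, so (3,3) = 80.
Row 2: 68 + 70 + ? = 216, so (2,1) = 78.
The remaining cell in row 3 is (3,1) = 216 − 152 = 64.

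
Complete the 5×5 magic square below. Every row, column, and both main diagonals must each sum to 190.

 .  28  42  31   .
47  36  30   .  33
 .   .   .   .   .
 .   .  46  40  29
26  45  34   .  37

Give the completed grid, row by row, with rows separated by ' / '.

39 28 42 31 50 / 47 36 30 44 33 / 35 49 38 27 41 / 43 32 46 40 29 / 26 45 34 48 37

The remaining cell in row 2 is (2,4) = 190 − 146 = 44.
From row 5, 190 − (26 + 45 + 34 + 37) gives (5,4) = 48.
Column 3: 42 + 30 + 46 + 34 + ? = 190, so (3,3) = 38.
From column 4, 190 − (31 + 44 + 40 + 48) gives (3,4) = 27.
From main diagonal, 190 − (36 + 38 + 40 + 37) gives (1,1) = 39.
Row 1 needs 190; the known cells sum to 140, so (1,5) = 50.
Column 5 must total 190; the given cells sum to 149, so (3,5) = 41.
Using anti-diagonal: 50 + 44 + 38 + 26 + ? → (4,2) = 190 − 158 = 32.
Row 4 must total 190; the given cells sum to 147, so (4,1) = 43.
From column 1, 190 − (39 + 47 + 43 + 26) gives (3,1) = 35.
Column 2 must total 190; the given cells sum to 141, so (3,2) = 49.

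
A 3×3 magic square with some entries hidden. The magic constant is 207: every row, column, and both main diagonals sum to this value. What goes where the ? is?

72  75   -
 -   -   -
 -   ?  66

From row 1, 207 − (72 + 75) gives (1,3) = 60.
From column 3, 207 − (60 + 66) gives (2,3) = 81.
The remaining cell in main diagonal is (2,2) = 207 − 138 = 69.
From anti-diagonal, 207 − (60 + 69) gives (3,1) = 78.
Using row 2: 69 + 81 + ? → (2,1) = 207 − 150 = 57.
Row 3: 78 + 66 + ? = 207, so (3,2) = 63.

63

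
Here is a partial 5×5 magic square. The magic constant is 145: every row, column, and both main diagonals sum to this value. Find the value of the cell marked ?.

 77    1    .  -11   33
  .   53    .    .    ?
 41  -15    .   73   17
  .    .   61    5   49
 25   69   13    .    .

65

Row 1: 77 + 1 + (-11) + 33 + ? = 145, so (1,3) = 45.
Row 3: 41 + (-15) + 73 + 17 + ? = 145, so (3,3) = 29.
Column 2 must total 145; the given cells sum to 108, so (4,2) = 37.
Column 3 must total 145; the given cells sum to 148, so (2,3) = -3.
Main diagonal: 77 + 53 + 29 + 5 + ? = 145, so (5,5) = -19.
Anti-diagonal needs 145; the known cells sum to 124, so (2,4) = 21.
Row 4 must total 145; the given cells sum to 152, so (4,1) = -7.
The remaining cell in row 5 is (5,4) = 145 − 88 = 57.
Using column 1: 77 + 41 + (-7) + 25 + ? → (2,1) = 145 − 136 = 9.
Column 5 must total 145; the given cells sum to 80, so (2,5) = 65.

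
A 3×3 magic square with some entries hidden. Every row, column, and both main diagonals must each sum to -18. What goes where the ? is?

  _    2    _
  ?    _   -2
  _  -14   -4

From row 3, -18 − (-14 + (-4)) gives (3,1) = 0.
From column 2, -18 − (2 + (-14)) gives (2,2) = -6.
Column 3 must total -18; the given cells sum to -6, so (1,3) = -12.
The remaining cell in main diagonal is (1,1) = -18 − (-10) = -8.
Row 2 needs -18; the known cells sum to -8, so (2,1) = -10.

-10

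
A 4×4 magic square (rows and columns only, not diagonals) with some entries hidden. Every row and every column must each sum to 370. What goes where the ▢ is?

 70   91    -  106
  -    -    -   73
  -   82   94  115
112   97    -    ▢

76

Using row 1: 70 + 91 + 106 + ? → (1,3) = 370 − 267 = 103.
Row 3 must total 370; the given cells sum to 291, so (3,1) = 79.
The remaining cell in column 1 is (2,1) = 370 − 261 = 109.
Using column 2: 91 + 82 + 97 + ? → (2,2) = 370 − 270 = 100.
Column 4 must total 370; the given cells sum to 294, so (4,4) = 76.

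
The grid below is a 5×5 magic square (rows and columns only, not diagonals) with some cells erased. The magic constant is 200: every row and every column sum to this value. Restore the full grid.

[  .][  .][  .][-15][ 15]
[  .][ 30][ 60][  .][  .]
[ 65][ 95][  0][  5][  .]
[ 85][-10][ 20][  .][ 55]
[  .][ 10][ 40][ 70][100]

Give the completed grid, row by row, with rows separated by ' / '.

45 75 80 -15 15 / 25 30 60 90 -5 / 65 95 0 5 35 / 85 -10 20 50 55 / -20 10 40 70 100

The remaining cell in row 3 is (3,5) = 200 − 165 = 35.
Using row 4: 85 + (-10) + 20 + 55 + ? → (4,4) = 200 − 150 = 50.
The remaining cell in row 5 is (5,1) = 200 − 220 = -20.
Column 2: 30 + 95 + (-10) + 10 + ? = 200, so (1,2) = 75.
Column 3 needs 200; the known cells sum to 120, so (1,3) = 80.
Column 4: -15 + 5 + 50 + 70 + ? = 200, so (2,4) = 90.
Column 5 needs 200; the known cells sum to 205, so (2,5) = -5.
From row 1, 200 − (75 + 80 + (-15) + 15) gives (1,1) = 45.
Row 2 must total 200; the given cells sum to 175, so (2,1) = 25.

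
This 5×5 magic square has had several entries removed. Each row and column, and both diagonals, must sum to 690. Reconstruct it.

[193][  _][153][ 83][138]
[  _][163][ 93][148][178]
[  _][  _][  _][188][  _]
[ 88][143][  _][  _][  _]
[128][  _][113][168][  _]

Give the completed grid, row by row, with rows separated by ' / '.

193 123 153 83 138 / 108 163 93 148 178 / 173 78 133 188 118 / 88 143 198 103 158 / 128 183 113 168 98

Row 1: 193 + 153 + 83 + 138 + ? = 690, so (1,2) = 123.
Using row 2: 163 + 93 + 148 + 178 + ? → (2,1) = 690 − 582 = 108.
Column 1 needs 690; the known cells sum to 517, so (3,1) = 173.
Column 4 must total 690; the given cells sum to 587, so (4,4) = 103.
Anti-diagonal must total 690; the given cells sum to 557, so (3,3) = 133.
From column 3, 690 − (153 + 93 + 133 + 113) gives (4,3) = 198.
Main diagonal: 193 + 163 + 133 + 103 + ? = 690, so (5,5) = 98.
Using row 4: 88 + 143 + 198 + 103 + ? → (4,5) = 690 − 532 = 158.
Using row 5: 128 + 113 + 168 + 98 + ? → (5,2) = 690 − 507 = 183.
Column 2 must total 690; the given cells sum to 612, so (3,2) = 78.
Column 5 must total 690; the given cells sum to 572, so (3,5) = 118.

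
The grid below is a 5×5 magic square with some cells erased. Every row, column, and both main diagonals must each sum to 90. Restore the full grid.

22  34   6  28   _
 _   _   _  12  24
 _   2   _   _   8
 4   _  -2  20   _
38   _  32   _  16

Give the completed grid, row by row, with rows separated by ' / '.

Row 1: 22 + 34 + 6 + 28 + ? = 90, so (1,5) = 0.
Column 5: 0 + 24 + 8 + 16 + ? = 90, so (4,5) = 42.
The remaining cell in row 4 is (4,2) = 90 − 64 = 26.
The remaining cell in anti-diagonal is (3,3) = 90 − 76 = 14.
From column 3, 90 − (6 + 14 + (-2) + 32) gives (2,3) = 40.
Main diagonal needs 90; the known cells sum to 72, so (2,2) = 18.
The remaining cell in row 2 is (2,1) = 90 − 94 = -4.
The remaining cell in column 1 is (3,1) = 90 − 60 = 30.
From column 2, 90 − (34 + 18 + 2 + 26) gives (5,2) = 10.
Row 3 must total 90; the given cells sum to 54, so (3,4) = 36.
The remaining cell in row 5 is (5,4) = 90 − 96 = -6.

22 34 6 28 0 / -4 18 40 12 24 / 30 2 14 36 8 / 4 26 -2 20 42 / 38 10 32 -6 16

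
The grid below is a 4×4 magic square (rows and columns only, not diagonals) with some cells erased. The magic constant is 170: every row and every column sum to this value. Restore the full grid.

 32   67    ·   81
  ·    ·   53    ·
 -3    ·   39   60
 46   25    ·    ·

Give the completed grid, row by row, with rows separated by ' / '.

Row 1 needs 170; the known cells sum to 180, so (1,3) = -10.
Using row 3: -3 + 39 + 60 + ? → (3,2) = 170 − 96 = 74.
From column 1, 170 − (32 + (-3) + 46) gives (2,1) = 95.
Using column 2: 67 + 74 + 25 + ? → (2,2) = 170 − 166 = 4.
Column 3 needs 170; the known cells sum to 82, so (4,3) = 88.
Row 2: 95 + 4 + 53 + ? = 170, so (2,4) = 18.
Using row 4: 46 + 25 + 88 + ? → (4,4) = 170 − 159 = 11.

32 67 -10 81 / 95 4 53 18 / -3 74 39 60 / 46 25 88 11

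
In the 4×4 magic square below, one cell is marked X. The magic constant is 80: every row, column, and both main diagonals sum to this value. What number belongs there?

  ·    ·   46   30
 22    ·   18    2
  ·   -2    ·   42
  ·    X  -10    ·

From row 2, 80 − (22 + 18 + 2) gives (2,2) = 38.
Column 3 needs 80; the known cells sum to 54, so (3,3) = 26.
Column 4 must total 80; the given cells sum to 74, so (4,4) = 6.
From main diagonal, 80 − (38 + 26 + 6) gives (1,1) = 10.
From anti-diagonal, 80 − (30 + 18 + (-2)) gives (4,1) = 34.
The remaining cell in row 1 is (1,2) = 80 − 86 = -6.
Row 3 must total 80; the given cells sum to 66, so (3,1) = 14.
From row 4, 80 − (34 + (-10) + 6) gives (4,2) = 50.

50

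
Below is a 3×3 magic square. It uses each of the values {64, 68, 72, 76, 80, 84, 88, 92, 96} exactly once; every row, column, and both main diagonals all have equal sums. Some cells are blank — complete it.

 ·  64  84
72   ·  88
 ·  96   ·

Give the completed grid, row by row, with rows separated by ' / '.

The 9 entries sum to 720, so each line sums to 720/3 = 240.
Row 1: 64 + 84 + ? = 240, so (1,1) = 92.
Row 2: 72 + 88 + ? = 240, so (2,2) = 80.
From column 1, 240 − (92 + 72) gives (3,1) = 76.
Column 3 must total 240; the given cells sum to 172, so (3,3) = 68.

92 64 84 / 72 80 88 / 76 96 68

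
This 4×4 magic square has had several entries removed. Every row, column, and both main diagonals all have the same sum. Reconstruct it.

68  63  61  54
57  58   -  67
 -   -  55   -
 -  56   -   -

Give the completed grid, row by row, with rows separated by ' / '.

Row 1 is already complete: 68 + 63 + 61 + 54 = 246, so that is the magic constant.
From row 2, 246 − (57 + 58 + 67) gives (2,3) = 64.
Using column 2: 63 + 58 + 56 + ? → (3,2) = 246 − 177 = 69.
Column 3: 61 + 64 + 55 + ? = 246, so (4,3) = 66.
Using main diagonal: 68 + 58 + 55 + ? → (4,4) = 246 − 181 = 65.
From anti-diagonal, 246 − (54 + 64 + 69) gives (4,1) = 59.
Column 1 must total 246; the given cells sum to 184, so (3,1) = 62.
Column 4 must total 246; the given cells sum to 186, so (3,4) = 60.

68 63 61 54 / 57 58 64 67 / 62 69 55 60 / 59 56 66 65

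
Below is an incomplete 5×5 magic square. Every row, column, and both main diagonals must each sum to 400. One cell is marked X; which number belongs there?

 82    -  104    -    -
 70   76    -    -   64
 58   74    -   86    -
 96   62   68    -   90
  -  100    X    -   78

From row 4, 400 − (96 + 62 + 68 + 90) gives (4,4) = 84.
Using column 1: 82 + 70 + 58 + 96 + ? → (5,1) = 400 − 306 = 94.
From column 2, 400 − (76 + 74 + 62 + 100) gives (1,2) = 88.
Main diagonal: 82 + 76 + 84 + 78 + ? = 400, so (3,3) = 80.
Row 3 needs 400; the known cells sum to 298, so (3,5) = 102.
Column 5: 64 + 102 + 90 + 78 + ? = 400, so (1,5) = 66.
Anti-diagonal: 66 + 80 + 62 + 94 + ? = 400, so (2,4) = 98.
Using row 1: 82 + 88 + 104 + 66 + ? → (1,4) = 400 − 340 = 60.
Row 2 needs 400; the known cells sum to 308, so (2,3) = 92.
Using column 3: 104 + 92 + 80 + 68 + ? → (5,3) = 400 − 344 = 56.

56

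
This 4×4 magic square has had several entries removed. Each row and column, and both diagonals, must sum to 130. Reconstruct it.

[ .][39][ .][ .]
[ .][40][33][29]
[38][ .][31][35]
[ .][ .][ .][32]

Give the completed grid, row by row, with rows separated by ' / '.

27 39 30 34 / 28 40 33 29 / 38 26 31 35 / 37 25 36 32

Using row 2: 40 + 33 + 29 + ? → (2,1) = 130 − 102 = 28.
From row 3, 130 − (38 + 31 + 35) gives (3,2) = 26.
Column 2 needs 130; the known cells sum to 105, so (4,2) = 25.
From column 4, 130 − (29 + 35 + 32) gives (1,4) = 34.
Using main diagonal: 40 + 31 + 32 + ? → (1,1) = 130 − 103 = 27.
The remaining cell in anti-diagonal is (4,1) = 130 − 93 = 37.
Row 1: 27 + 39 + 34 + ? = 130, so (1,3) = 30.
Using row 4: 37 + 25 + 32 + ? → (4,3) = 130 − 94 = 36.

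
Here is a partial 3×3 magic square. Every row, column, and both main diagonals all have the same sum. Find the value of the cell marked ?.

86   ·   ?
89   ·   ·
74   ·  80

92

Column 1 is complete and sums to 249; that is the magic constant.
Row 3 must total 249; the given cells sum to 154, so (3,2) = 95.
Main diagonal must total 249; the given cells sum to 166, so (2,2) = 83.
Using anti-diagonal: 83 + 74 + ? → (1,3) = 249 − 157 = 92.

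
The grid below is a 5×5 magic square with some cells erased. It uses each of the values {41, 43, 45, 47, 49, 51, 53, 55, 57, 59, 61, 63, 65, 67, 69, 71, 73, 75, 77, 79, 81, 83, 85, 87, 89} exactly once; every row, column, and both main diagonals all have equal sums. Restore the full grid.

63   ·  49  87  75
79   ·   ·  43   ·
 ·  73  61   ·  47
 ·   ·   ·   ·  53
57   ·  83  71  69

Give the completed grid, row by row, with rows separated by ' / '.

63 51 49 87 75 / 79 67 55 43 81 / 85 73 61 59 47 / 41 89 77 65 53 / 57 45 83 71 69

The 25 entries sum to 1625, so each line sums to 1625/5 = 325.
Row 1: 63 + 49 + 87 + 75 + ? = 325, so (1,2) = 51.
From row 5, 325 − (57 + 83 + 71 + 69) gives (5,2) = 45.
Using column 5: 75 + 47 + 53 + 69 + ? → (2,5) = 325 − 244 = 81.
From anti-diagonal, 325 − (75 + 43 + 61 + 57) gives (4,2) = 89.
Column 2: 51 + 73 + 89 + 45 + ? = 325, so (2,2) = 67.
Main diagonal: 63 + 67 + 61 + 69 + ? = 325, so (4,4) = 65.
Row 2 needs 325; the known cells sum to 270, so (2,3) = 55.
Column 3 must total 325; the given cells sum to 248, so (4,3) = 77.
Column 4: 87 + 43 + 65 + 71 + ? = 325, so (3,4) = 59.
Row 3 needs 325; the known cells sum to 240, so (3,1) = 85.
Row 4 must total 325; the given cells sum to 284, so (4,1) = 41.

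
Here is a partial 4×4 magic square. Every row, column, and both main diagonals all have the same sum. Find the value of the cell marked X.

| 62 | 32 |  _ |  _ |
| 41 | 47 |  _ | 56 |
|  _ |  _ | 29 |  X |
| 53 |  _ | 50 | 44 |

Main diagonal is complete and sums to 182; that is the magic constant.
Row 2 needs 182; the known cells sum to 144, so (2,3) = 38.
Row 4: 53 + 50 + 44 + ? = 182, so (4,2) = 35.
Column 1 needs 182; the known cells sum to 156, so (3,1) = 26.
From column 2, 182 − (32 + 47 + 35) gives (3,2) = 68.
From column 3, 182 − (38 + 29 + 50) gives (1,3) = 65.
Using anti-diagonal: 38 + 68 + 53 + ? → (1,4) = 182 − 159 = 23.
Row 3 must total 182; the given cells sum to 123, so (3,4) = 59.

59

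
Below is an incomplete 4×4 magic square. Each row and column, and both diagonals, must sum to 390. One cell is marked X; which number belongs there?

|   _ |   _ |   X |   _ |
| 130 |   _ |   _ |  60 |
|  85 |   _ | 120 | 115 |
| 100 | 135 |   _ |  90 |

110

From row 3, 390 − (85 + 120 + 115) gives (3,2) = 70.
Row 4 must total 390; the given cells sum to 325, so (4,3) = 65.
Column 1 needs 390; the known cells sum to 315, so (1,1) = 75.
Column 4: 60 + 115 + 90 + ? = 390, so (1,4) = 125.
Main diagonal: 75 + 120 + 90 + ? = 390, so (2,2) = 105.
From anti-diagonal, 390 − (125 + 70 + 100) gives (2,3) = 95.
Column 2: 105 + 70 + 135 + ? = 390, so (1,2) = 80.
Column 3 must total 390; the given cells sum to 280, so (1,3) = 110.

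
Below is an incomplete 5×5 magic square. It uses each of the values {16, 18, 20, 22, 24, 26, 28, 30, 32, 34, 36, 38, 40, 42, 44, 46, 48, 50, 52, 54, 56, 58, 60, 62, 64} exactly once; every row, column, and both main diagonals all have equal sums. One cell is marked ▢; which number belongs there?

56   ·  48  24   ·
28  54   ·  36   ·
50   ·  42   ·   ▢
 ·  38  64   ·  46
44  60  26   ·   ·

34

The 25 entries sum to 1000, so each line sums to 1000/5 = 200.
The remaining cell in column 1 is (4,1) = 200 − 178 = 22.
From column 3, 200 − (48 + 42 + 64 + 26) gives (2,3) = 20.
Anti-diagonal needs 200; the known cells sum to 160, so (1,5) = 40.
Row 1 must total 200; the given cells sum to 168, so (1,2) = 32.
Row 2 needs 200; the known cells sum to 138, so (2,5) = 62.
Row 4 must total 200; the given cells sum to 170, so (4,4) = 30.
Using column 2: 32 + 54 + 38 + 60 + ? → (3,2) = 200 − 184 = 16.
Using main diagonal: 56 + 54 + 42 + 30 + ? → (5,5) = 200 − 182 = 18.
Row 5 must total 200; the given cells sum to 148, so (5,4) = 52.
The remaining cell in column 4 is (3,4) = 200 − 142 = 58.
Using column 5: 40 + 62 + 46 + 18 + ? → (3,5) = 200 − 166 = 34.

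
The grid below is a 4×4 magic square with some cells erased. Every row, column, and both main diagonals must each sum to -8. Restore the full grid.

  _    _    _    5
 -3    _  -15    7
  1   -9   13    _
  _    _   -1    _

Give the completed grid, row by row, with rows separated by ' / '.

-17 9 -5 5 / -3 3 -15 7 / 1 -9 13 -13 / 11 -11 -1 -7

The remaining cell in row 2 is (2,2) = -8 − (-11) = 3.
Using row 3: 1 + (-9) + 13 + ? → (3,4) = -8 − 5 = -13.
From column 3, -8 − (-15 + 13 + (-1)) gives (1,3) = -5.
The remaining cell in column 4 is (4,4) = -8 − (-1) = -7.
Main diagonal: 3 + 13 + (-7) + ? = -8, so (1,1) = -17.
The remaining cell in anti-diagonal is (4,1) = -8 − (-19) = 11.
From row 1, -8 − (-17 + (-5) + 5) gives (1,2) = 9.
Row 4: 11 + (-1) + (-7) + ? = -8, so (4,2) = -11.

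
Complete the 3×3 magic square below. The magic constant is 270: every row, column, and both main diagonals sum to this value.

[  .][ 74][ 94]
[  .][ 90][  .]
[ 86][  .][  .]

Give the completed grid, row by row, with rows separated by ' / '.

From row 1, 270 − (74 + 94) gives (1,1) = 102.
Column 1: 102 + 86 + ? = 270, so (2,1) = 82.
Column 2: 74 + 90 + ? = 270, so (3,2) = 106.
From main diagonal, 270 − (102 + 90) gives (3,3) = 78.
Row 2 must total 270; the given cells sum to 172, so (2,3) = 98.

102 74 94 / 82 90 98 / 86 106 78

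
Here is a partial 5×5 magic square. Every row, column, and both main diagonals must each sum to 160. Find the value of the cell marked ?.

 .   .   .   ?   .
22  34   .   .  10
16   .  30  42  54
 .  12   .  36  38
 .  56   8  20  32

14

The remaining cell in row 3 is (3,2) = 160 − 142 = 18.
From row 5, 160 − (56 + 8 + 20 + 32) gives (5,1) = 44.
Column 2: 34 + 18 + 12 + 56 + ? = 160, so (1,2) = 40.
Column 5 needs 160; the known cells sum to 134, so (1,5) = 26.
Using main diagonal: 34 + 30 + 36 + 32 + ? → (1,1) = 160 − 132 = 28.
Anti-diagonal: 26 + 30 + 12 + 44 + ? = 160, so (2,4) = 48.
From row 2, 160 − (22 + 34 + 48 + 10) gives (2,3) = 46.
Column 1 needs 160; the known cells sum to 110, so (4,1) = 50.
Column 4: 48 + 42 + 36 + 20 + ? = 160, so (1,4) = 14.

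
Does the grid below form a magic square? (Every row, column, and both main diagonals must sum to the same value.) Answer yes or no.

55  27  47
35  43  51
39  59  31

Yes

Row 1: 55 + 27 + 47 = 129.
Row 2: 35 + 43 + 51 = 129.
Row 3: 39 + 59 + 31 = 129.
Column 1: 55 + 35 + 39 = 129.
Column 2: 27 + 43 + 59 = 129.
Column 3: 47 + 51 + 31 = 129.
Main diagonal: 55 + 43 + 31 = 129.
Anti-diagonal: 47 + 43 + 39 = 129.
All lines sum to 129.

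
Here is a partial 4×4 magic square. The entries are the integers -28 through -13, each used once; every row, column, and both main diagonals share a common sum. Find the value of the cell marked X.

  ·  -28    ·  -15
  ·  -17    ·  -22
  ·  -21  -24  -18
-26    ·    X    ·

-13

The entries are -28 through -13, which sum to -328, so each line sums to -328/4 = -82.
Row 3 must total -82; the given cells sum to -63, so (3,1) = -19.
Column 2: -28 + (-17) + (-21) + ? = -82, so (4,2) = -16.
Column 4 must total -82; the given cells sum to -55, so (4,4) = -27.
From main diagonal, -82 − (-17 + (-24) + (-27)) gives (1,1) = -14.
Anti-diagonal needs -82; the known cells sum to -62, so (2,3) = -20.
Row 1: -14 + (-28) + (-15) + ? = -82, so (1,3) = -25.
The remaining cell in row 2 is (2,1) = -82 − (-59) = -23.
Row 4: -26 + (-16) + (-27) + ? = -82, so (4,3) = -13.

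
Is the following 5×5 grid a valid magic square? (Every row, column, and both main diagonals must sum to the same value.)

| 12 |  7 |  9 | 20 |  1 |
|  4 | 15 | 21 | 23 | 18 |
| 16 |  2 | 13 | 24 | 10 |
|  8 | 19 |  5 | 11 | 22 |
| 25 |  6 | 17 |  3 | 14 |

Row 1: 12 + 7 + 9 + 20 + 1 = 49.
Row 2: 4 + 15 + 21 + 23 + 18 = 81.
Row 3: 16 + 2 + 13 + 24 + 10 = 65.
Row 4: 8 + 19 + 5 + 11 + 22 = 65.
Row 5: 25 + 6 + 17 + 3 + 14 = 65.
Column 1: 12 + 4 + 16 + 8 + 25 = 65.
Column 2: 7 + 15 + 2 + 19 + 6 = 49.
Column 3: 9 + 21 + 13 + 5 + 17 = 65.
Column 4: 20 + 23 + 24 + 11 + 3 = 81.
Column 5: 1 + 18 + 10 + 22 + 14 = 65.
Main diagonal: 12 + 15 + 13 + 11 + 14 = 65.
Anti-diagonal: 1 + 23 + 13 + 19 + 25 = 81.

No — column 1 sums to 65 but anti-diagonal sums to 81.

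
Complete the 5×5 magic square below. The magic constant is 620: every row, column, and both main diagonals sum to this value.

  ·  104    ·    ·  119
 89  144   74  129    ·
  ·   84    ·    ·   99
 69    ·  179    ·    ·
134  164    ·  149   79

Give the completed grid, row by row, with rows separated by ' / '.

174 104 159 64 119 / 89 144 74 129 184 / 154 84 114 169 99 / 69 124 179 109 139 / 134 164 94 149 79

The remaining cell in row 2 is (2,5) = 620 − 436 = 184.
The remaining cell in row 5 is (5,3) = 620 − 526 = 94.
Column 2 needs 620; the known cells sum to 496, so (4,2) = 124.
Column 5 must total 620; the given cells sum to 481, so (4,5) = 139.
Using anti-diagonal: 119 + 129 + 124 + 134 + ? → (3,3) = 620 − 506 = 114.
The remaining cell in row 4 is (4,4) = 620 − 511 = 109.
The remaining cell in column 3 is (1,3) = 620 − 461 = 159.
Main diagonal must total 620; the given cells sum to 446, so (1,1) = 174.
Row 1 needs 620; the known cells sum to 556, so (1,4) = 64.
Column 1 must total 620; the given cells sum to 466, so (3,1) = 154.
From column 4, 620 − (64 + 129 + 109 + 149) gives (3,4) = 169.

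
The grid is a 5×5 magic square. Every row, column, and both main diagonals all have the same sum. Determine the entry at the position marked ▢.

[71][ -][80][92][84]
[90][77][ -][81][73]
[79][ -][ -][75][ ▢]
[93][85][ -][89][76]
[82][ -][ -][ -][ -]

87

Column 1 is complete and sums to 415; that is the magic constant.
The remaining cell in row 1 is (1,2) = 415 − 327 = 88.
Row 2 must total 415; the given cells sum to 321, so (2,3) = 94.
Row 4 must total 415; the given cells sum to 343, so (4,3) = 72.
The remaining cell in column 4 is (5,4) = 415 − 337 = 78.
Using anti-diagonal: 84 + 81 + 85 + 82 + ? → (3,3) = 415 − 332 = 83.
Using column 3: 80 + 94 + 83 + 72 + ? → (5,3) = 415 − 329 = 86.
Using main diagonal: 71 + 77 + 83 + 89 + ? → (5,5) = 415 − 320 = 95.
Row 5 needs 415; the known cells sum to 341, so (5,2) = 74.
Column 2 must total 415; the given cells sum to 324, so (3,2) = 91.
From column 5, 415 − (84 + 73 + 76 + 95) gives (3,5) = 87.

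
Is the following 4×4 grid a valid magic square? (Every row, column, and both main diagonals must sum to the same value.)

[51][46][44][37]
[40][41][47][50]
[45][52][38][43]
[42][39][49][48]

Yes

Row 1: 51 + 46 + 44 + 37 = 178.
Row 2: 40 + 41 + 47 + 50 = 178.
Row 3: 45 + 52 + 38 + 43 = 178.
Row 4: 42 + 39 + 49 + 48 = 178.
Column 1: 51 + 40 + 45 + 42 = 178.
Column 2: 46 + 41 + 52 + 39 = 178.
Column 3: 44 + 47 + 38 + 49 = 178.
Column 4: 37 + 50 + 43 + 48 = 178.
Main diagonal: 51 + 41 + 38 + 48 = 178.
Anti-diagonal: 37 + 47 + 52 + 42 = 178.
All lines sum to 178.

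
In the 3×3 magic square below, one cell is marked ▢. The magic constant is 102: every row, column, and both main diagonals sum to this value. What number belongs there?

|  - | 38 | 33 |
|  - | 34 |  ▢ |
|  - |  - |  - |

32

Row 1 needs 102; the known cells sum to 71, so (1,1) = 31.
Column 2 needs 102; the known cells sum to 72, so (3,2) = 30.
Using main diagonal: 31 + 34 + ? → (3,3) = 102 − 65 = 37.
Anti-diagonal needs 102; the known cells sum to 67, so (3,1) = 35.
From column 1, 102 − (31 + 35) gives (2,1) = 36.
Column 3 needs 102; the known cells sum to 70, so (2,3) = 32.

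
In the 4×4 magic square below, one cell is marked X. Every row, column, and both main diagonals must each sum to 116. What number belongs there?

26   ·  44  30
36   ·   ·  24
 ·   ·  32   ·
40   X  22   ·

34

From row 1, 116 − (26 + 44 + 30) gives (1,2) = 16.
Column 1 needs 116; the known cells sum to 102, so (3,1) = 14.
From column 3, 116 − (44 + 32 + 22) gives (2,3) = 18.
Anti-diagonal must total 116; the given cells sum to 88, so (3,2) = 28.
Using row 2: 36 + 18 + 24 + ? → (2,2) = 116 − 78 = 38.
Row 3 must total 116; the given cells sum to 74, so (3,4) = 42.
Column 2 must total 116; the given cells sum to 82, so (4,2) = 34.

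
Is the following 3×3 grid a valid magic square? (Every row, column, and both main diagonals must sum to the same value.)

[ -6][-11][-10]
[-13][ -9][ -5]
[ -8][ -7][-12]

Row 1: -6 + (-11) + (-10) = -27.
Row 2: -13 + (-9) + (-5) = -27.
Row 3: -8 + (-7) + (-12) = -27.
Column 1: -6 + (-13) + (-8) = -27.
Column 2: -11 + (-9) + (-7) = -27.
Column 3: -10 + (-5) + (-12) = -27.
Main diagonal: -6 + (-9) + (-12) = -27.
Anti-diagonal: -10 + (-9) + (-8) = -27.
All lines sum to -27.

Yes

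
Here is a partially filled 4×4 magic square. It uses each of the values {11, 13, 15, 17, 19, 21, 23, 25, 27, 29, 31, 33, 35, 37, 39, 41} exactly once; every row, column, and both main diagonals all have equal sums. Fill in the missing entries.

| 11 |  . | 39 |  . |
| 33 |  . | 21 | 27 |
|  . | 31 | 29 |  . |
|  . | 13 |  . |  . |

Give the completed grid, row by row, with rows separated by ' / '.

The 16 entries sum to 416, so each line sums to 416/4 = 104.
Using row 2: 33 + 21 + 27 + ? → (2,2) = 104 − 81 = 23.
Column 2 must total 104; the given cells sum to 67, so (1,2) = 37.
Column 3: 39 + 21 + 29 + ? = 104, so (4,3) = 15.
Main diagonal: 11 + 23 + 29 + ? = 104, so (4,4) = 41.
The remaining cell in row 1 is (1,4) = 104 − 87 = 17.
Row 4 needs 104; the known cells sum to 69, so (4,1) = 35.
Column 1 needs 104; the known cells sum to 79, so (3,1) = 25.
Using column 4: 17 + 27 + 41 + ? → (3,4) = 104 − 85 = 19.

11 37 39 17 / 33 23 21 27 / 25 31 29 19 / 35 13 15 41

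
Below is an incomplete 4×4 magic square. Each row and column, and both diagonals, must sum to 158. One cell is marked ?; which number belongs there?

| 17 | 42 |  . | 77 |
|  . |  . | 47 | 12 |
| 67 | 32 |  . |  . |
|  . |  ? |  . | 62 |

57

The remaining cell in row 1 is (1,3) = 158 − 136 = 22.
The remaining cell in column 4 is (3,4) = 158 − 151 = 7.
Using anti-diagonal: 77 + 47 + 32 + ? → (4,1) = 158 − 156 = 2.
From row 3, 158 − (67 + 32 + 7) gives (3,3) = 52.
From column 1, 158 − (17 + 67 + 2) gives (2,1) = 72.
The remaining cell in column 3 is (4,3) = 158 − 121 = 37.
Using main diagonal: 17 + 52 + 62 + ? → (2,2) = 158 − 131 = 27.
Using row 4: 2 + 37 + 62 + ? → (4,2) = 158 − 101 = 57.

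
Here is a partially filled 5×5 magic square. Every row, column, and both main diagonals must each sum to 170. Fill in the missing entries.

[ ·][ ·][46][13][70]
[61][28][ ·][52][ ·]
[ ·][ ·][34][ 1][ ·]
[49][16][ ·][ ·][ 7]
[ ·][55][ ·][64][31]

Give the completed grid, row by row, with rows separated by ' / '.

From column 4, 170 − (13 + 52 + 1 + 64) gives (4,4) = 40.
Main diagonal: 28 + 34 + 40 + 31 + ? = 170, so (1,1) = 37.
From anti-diagonal, 170 − (70 + 52 + 34 + 16) gives (5,1) = -2.
The remaining cell in row 1 is (1,2) = 170 − 166 = 4.
From row 4, 170 − (49 + 16 + 40 + 7) gives (4,3) = 58.
Using row 5: -2 + 55 + 64 + 31 + ? → (5,3) = 170 − 148 = 22.
Column 1 needs 170; the known cells sum to 145, so (3,1) = 25.
Column 2 must total 170; the given cells sum to 103, so (3,2) = 67.
The remaining cell in column 3 is (2,3) = 170 − 160 = 10.
Using row 2: 61 + 28 + 10 + 52 + ? → (2,5) = 170 − 151 = 19.
The remaining cell in row 3 is (3,5) = 170 − 127 = 43.

37 4 46 13 70 / 61 28 10 52 19 / 25 67 34 1 43 / 49 16 58 40 7 / -2 55 22 64 31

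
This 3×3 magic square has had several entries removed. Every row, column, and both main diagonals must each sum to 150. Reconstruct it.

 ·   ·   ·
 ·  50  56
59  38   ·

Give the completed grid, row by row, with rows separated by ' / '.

47 62 41 / 44 50 56 / 59 38 53

Row 2: 50 + 56 + ? = 150, so (2,1) = 44.
Using row 3: 59 + 38 + ? → (3,3) = 150 − 97 = 53.
Column 1 must total 150; the given cells sum to 103, so (1,1) = 47.
Using column 2: 50 + 38 + ? → (1,2) = 150 − 88 = 62.
From column 3, 150 − (56 + 53) gives (1,3) = 41.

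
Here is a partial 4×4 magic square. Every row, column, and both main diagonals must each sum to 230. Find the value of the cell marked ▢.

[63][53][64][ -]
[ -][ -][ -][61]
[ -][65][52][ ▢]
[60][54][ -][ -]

Row 1 needs 230; the known cells sum to 180, so (1,4) = 50.
Using column 2: 53 + 65 + 54 + ? → (2,2) = 230 − 172 = 58.
The remaining cell in main diagonal is (4,4) = 230 − 173 = 57.
The remaining cell in anti-diagonal is (2,3) = 230 − 175 = 55.
Row 2 must total 230; the given cells sum to 174, so (2,1) = 56.
Row 4: 60 + 54 + 57 + ? = 230, so (4,3) = 59.
Column 1 must total 230; the given cells sum to 179, so (3,1) = 51.
Column 4: 50 + 61 + 57 + ? = 230, so (3,4) = 62.

62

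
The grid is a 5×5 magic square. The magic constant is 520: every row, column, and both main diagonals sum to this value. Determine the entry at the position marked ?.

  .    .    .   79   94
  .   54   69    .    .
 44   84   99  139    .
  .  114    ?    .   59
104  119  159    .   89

129

Row 3: 44 + 84 + 99 + 139 + ? = 520, so (3,5) = 154.
Row 5 needs 520; the known cells sum to 471, so (5,4) = 49.
Column 2: 54 + 84 + 114 + 119 + ? = 520, so (1,2) = 149.
Column 5: 94 + 154 + 59 + 89 + ? = 520, so (2,5) = 124.
Anti-diagonal: 94 + 99 + 114 + 104 + ? = 520, so (2,4) = 109.
Row 2: 54 + 69 + 109 + 124 + ? = 520, so (2,1) = 164.
Column 4 must total 520; the given cells sum to 376, so (4,4) = 144.
The remaining cell in main diagonal is (1,1) = 520 − 386 = 134.
From row 1, 520 − (134 + 149 + 79 + 94) gives (1,3) = 64.
Column 1: 134 + 164 + 44 + 104 + ? = 520, so (4,1) = 74.
Column 3: 64 + 69 + 99 + 159 + ? = 520, so (4,3) = 129.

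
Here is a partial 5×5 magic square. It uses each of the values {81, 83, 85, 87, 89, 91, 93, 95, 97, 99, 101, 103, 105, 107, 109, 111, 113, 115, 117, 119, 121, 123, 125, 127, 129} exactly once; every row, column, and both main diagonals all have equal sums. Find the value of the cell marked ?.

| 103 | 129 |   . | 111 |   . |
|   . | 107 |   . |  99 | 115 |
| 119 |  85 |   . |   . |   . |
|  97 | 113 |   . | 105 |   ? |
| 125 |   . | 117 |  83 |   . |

The 25 entries sum to 2625, so each line sums to 2625/5 = 525.
The remaining cell in column 1 is (2,1) = 525 − 444 = 81.
The remaining cell in column 2 is (5,2) = 525 − 434 = 91.
Column 4 must total 525; the given cells sum to 398, so (3,4) = 127.
From row 2, 525 − (81 + 107 + 99 + 115) gives (2,3) = 123.
Using row 5: 125 + 91 + 117 + 83 + ? → (5,5) = 525 − 416 = 109.
Main diagonal must total 525; the given cells sum to 424, so (3,3) = 101.
Anti-diagonal must total 525; the given cells sum to 438, so (1,5) = 87.
Row 1: 103 + 129 + 111 + 87 + ? = 525, so (1,3) = 95.
The remaining cell in row 3 is (3,5) = 525 − 432 = 93.
The remaining cell in column 3 is (4,3) = 525 − 436 = 89.
Column 5: 87 + 115 + 93 + 109 + ? = 525, so (4,5) = 121.

121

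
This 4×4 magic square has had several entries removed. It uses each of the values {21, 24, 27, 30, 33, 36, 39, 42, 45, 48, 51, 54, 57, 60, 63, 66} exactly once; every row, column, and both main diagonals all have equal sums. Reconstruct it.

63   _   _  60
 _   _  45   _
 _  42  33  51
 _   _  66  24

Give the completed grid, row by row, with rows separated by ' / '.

The 16 entries sum to 696, so each line sums to 696/4 = 174.
Row 3: 42 + 33 + 51 + ? = 174, so (3,1) = 48.
Column 3 must total 174; the given cells sum to 144, so (1,3) = 30.
The remaining cell in column 4 is (2,4) = 174 − 135 = 39.
The remaining cell in main diagonal is (2,2) = 174 − 120 = 54.
Using anti-diagonal: 60 + 45 + 42 + ? → (4,1) = 174 − 147 = 27.
The remaining cell in row 1 is (1,2) = 174 − 153 = 21.
Row 2: 54 + 45 + 39 + ? = 174, so (2,1) = 36.
Using row 4: 27 + 66 + 24 + ? → (4,2) = 174 − 117 = 57.

63 21 30 60 / 36 54 45 39 / 48 42 33 51 / 27 57 66 24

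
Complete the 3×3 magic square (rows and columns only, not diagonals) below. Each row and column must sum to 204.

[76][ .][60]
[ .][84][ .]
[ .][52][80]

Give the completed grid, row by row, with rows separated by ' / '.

76 68 60 / 56 84 64 / 72 52 80

The remaining cell in row 1 is (1,2) = 204 − 136 = 68.
The remaining cell in row 3 is (3,1) = 204 − 132 = 72.
Column 1: 76 + 72 + ? = 204, so (2,1) = 56.
Using column 3: 60 + 80 + ? → (2,3) = 204 − 140 = 64.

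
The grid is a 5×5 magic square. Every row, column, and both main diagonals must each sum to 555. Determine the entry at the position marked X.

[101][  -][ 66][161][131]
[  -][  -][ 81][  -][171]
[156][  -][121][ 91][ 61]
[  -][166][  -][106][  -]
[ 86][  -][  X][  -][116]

Row 1: 101 + 66 + 161 + 131 + ? = 555, so (1,2) = 96.
Row 3 must total 555; the given cells sum to 429, so (3,2) = 126.
Column 5: 131 + 171 + 61 + 116 + ? = 555, so (4,5) = 76.
From main diagonal, 555 − (101 + 121 + 106 + 116) gives (2,2) = 111.
The remaining cell in anti-diagonal is (2,4) = 555 − 504 = 51.
Row 2: 111 + 81 + 51 + 171 + ? = 555, so (2,1) = 141.
Column 1 needs 555; the known cells sum to 484, so (4,1) = 71.
From column 2, 555 − (96 + 111 + 126 + 166) gives (5,2) = 56.
From column 4, 555 − (161 + 51 + 91 + 106) gives (5,4) = 146.
Using row 4: 71 + 166 + 106 + 76 + ? → (4,3) = 555 − 419 = 136.
The remaining cell in row 5 is (5,3) = 555 − 404 = 151.

151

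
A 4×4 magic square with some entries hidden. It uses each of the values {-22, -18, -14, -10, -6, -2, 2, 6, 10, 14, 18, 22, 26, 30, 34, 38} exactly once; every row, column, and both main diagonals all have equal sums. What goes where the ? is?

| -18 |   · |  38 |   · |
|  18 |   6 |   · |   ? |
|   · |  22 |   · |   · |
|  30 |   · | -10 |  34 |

14

The 16 entries sum to 128, so each line sums to 128/4 = 32.
Row 4 must total 32; the given cells sum to 54, so (4,2) = -22.
From column 1, 32 − (-18 + 18 + 30) gives (3,1) = 2.
Column 2 must total 32; the given cells sum to 6, so (1,2) = 26.
Main diagonal: -18 + 6 + 34 + ? = 32, so (3,3) = 10.
Using row 1: -18 + 26 + 38 + ? → (1,4) = 32 − 46 = -14.
The remaining cell in row 3 is (3,4) = 32 − 34 = -2.
The remaining cell in column 3 is (2,3) = 32 − 38 = -6.
From column 4, 32 − (-14 + (-2) + 34) gives (2,4) = 14.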